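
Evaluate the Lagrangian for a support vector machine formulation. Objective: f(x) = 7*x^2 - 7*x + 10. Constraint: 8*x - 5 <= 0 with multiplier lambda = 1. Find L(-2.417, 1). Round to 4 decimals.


Step 1: Evaluate f(x).
f(-2.417) = 7*(-2.417)^2 - 7*(-2.417) + 10 = 67.8122
Step 2: Evaluate g(x).
g(-2.417) = 8*-2.417 - 5 = -24.336
Step 3: Compute Lagrangian.
L = 67.8122 + 1*-24.336 = 43.4762


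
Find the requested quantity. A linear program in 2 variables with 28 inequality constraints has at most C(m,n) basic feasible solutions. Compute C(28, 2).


Each vertex corresponds to some choice of n active constraints out of m, so the number of vertices is at most C(m, n) = m! / (n!(m-n)!).
m = 28, n = 2
Numerator: 28 * 27
Denominator: 2! = 2
C(28, 2) = 378


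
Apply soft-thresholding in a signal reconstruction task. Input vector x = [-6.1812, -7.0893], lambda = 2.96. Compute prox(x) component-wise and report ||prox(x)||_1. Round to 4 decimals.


Soft-thresholding with lambda = 2.96:
prox(-6.1812) = sign(-6.1812)*max(|-6.1812| - 2.96, 0) = -3.2212
prox(-7.0893) = sign(-7.0893)*max(|-7.0893| - 2.96, 0) = -4.1293
prox(x) = [-3.2212, -4.1293]
||prox(x)||_1 = 3.2212 + 4.1293 = 7.3505


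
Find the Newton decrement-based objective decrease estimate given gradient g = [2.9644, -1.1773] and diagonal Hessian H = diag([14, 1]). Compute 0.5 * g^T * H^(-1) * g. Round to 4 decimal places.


Step 1: H is diagonal, so H^(-1) * g = [0.2117, -1.1773].
Step 2: g^T H^(-1) g = sum_i g_i^2 / H_ii
  = (2.9644)^2/14 + (-1.1773)^2/1
  = 0.6277 + 1.386 = 2.0137
Step 3: Objective decrease = 0.5 * g^T H^(-1) g = 1.0069


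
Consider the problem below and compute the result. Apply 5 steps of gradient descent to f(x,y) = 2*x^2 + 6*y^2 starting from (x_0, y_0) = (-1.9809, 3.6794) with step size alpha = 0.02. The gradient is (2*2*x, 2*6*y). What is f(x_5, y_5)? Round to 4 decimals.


Gradient descent on f(x,y) = 2*x^2 + 6*y^2.
Starting point: (-1.9809, 3.6794), alpha = 0.02
Step 1: grad_x = 2*2*-1.9809 = -7.9236, grad_y = 2*6*3.6794 = 44.1528
  x_1 = -1.9809 - 0.02*-7.9236 = -1.8224
  y_1 = 3.6794 - 0.02*44.1528 = 2.7963
Step 2: grad_x = 2*2*-1.8224 = -7.2897, grad_y = 2*6*2.7963 = 33.5561
  x_2 = -1.8224 - 0.02*-7.2897 = -1.6766
  y_2 = 2.7963 - 0.02*33.5561 = 2.1252
Step 3: grad_x = 2*2*-1.6766 = -6.7065, grad_y = 2*6*2.1252 = 25.5027
  x_3 = -1.6766 - 0.02*-6.7065 = -1.5425
  y_3 = 2.1252 - 0.02*25.5027 = 1.6152
Step 4: grad_x = 2*2*-1.5425 = -6.17, grad_y = 2*6*1.6152 = 19.382
  x_4 = -1.5425 - 0.02*-6.17 = -1.4191
  y_4 = 1.6152 - 0.02*19.382 = 1.2275
Step 5: grad_x = 2*2*-1.4191 = -5.6764, grad_y = 2*6*1.2275 = 14.7303
  x_5 = -1.4191 - 0.02*-5.6764 = -1.3056
  y_5 = 1.2275 - 0.02*14.7303 = 0.9329
f(-1.3056, 0.9329) = 2*(-1.3056)^2 + 6*0.9329^2 = 8.6311


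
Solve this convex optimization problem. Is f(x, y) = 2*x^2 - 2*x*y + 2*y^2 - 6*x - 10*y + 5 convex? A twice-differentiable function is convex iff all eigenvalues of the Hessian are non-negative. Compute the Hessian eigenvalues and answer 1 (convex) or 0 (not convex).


The Hessian of f(x,y) = 2*x^2 - 2*x*y + 2*y^2 - 6*x - 10*y + 5 is:
H = [[4, -2], [-2, 4]]
Trace = 4 + 4 = 8
Determinant = 4*4 - (-2)^2 = 12
Discriminant = (8)^2 - 4*12 = 16.0
Eigenvalues: lambda_1 = 2.0, lambda_2 = 6.0
The function is convex.

1


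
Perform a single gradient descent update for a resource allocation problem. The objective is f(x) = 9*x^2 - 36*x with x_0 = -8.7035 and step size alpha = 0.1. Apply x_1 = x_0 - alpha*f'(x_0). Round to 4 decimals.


We compute the gradient at x_0 and apply the update.
f'(x) = 18*x - 36
f'(-8.7035) = 18*-8.7035 - 36 = -192.663
x_1 = -8.7035 - 0.1*-192.663 = 10.5628


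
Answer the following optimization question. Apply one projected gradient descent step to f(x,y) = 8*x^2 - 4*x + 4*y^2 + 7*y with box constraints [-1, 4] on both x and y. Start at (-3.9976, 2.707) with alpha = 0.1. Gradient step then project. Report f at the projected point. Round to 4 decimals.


Step 1: Compute gradient at (-3.9976, 2.707).
grad_x = 2*8*-3.9976 - 4 = -67.9616
grad_y = 2*4*2.707 + 7 = 28.656
Step 2: Gradient step.
x_raw = -3.9976 - 0.1*-67.9616 = 2.7986
y_raw = 2.707 - 0.1*28.656 = -0.1586
Step 3: Project onto [-1, 4].
x_proj = clip(2.7986) = 2.7986
y_proj = clip(-0.1586) = -0.1586
Step 4: Evaluate f.
f(2.7986, -0.1586) = 50.4517


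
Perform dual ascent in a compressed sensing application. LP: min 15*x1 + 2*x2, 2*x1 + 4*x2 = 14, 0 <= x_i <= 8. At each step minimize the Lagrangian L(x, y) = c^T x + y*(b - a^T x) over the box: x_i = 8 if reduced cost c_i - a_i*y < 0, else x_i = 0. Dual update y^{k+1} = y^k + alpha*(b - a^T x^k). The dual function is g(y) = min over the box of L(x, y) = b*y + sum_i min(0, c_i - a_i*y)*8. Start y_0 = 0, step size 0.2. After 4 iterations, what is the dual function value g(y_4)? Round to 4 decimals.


Dual ascent for LP: min 15*x1 + 2*x2, 2*x1 + 4*x2 = 14, 0 <= x_i <= 8
Step 1: y^k = 0.0, reduced costs: (15.0, 2.0)
  x^k = (0.0, 0.0), subgradient = b - a^T x = 14.0
  y^{k+1} = 0.0 + 0.2*14.0 = 2.8
Step 2: y^k = 2.8, reduced costs: (9.4, -9.2)
  x^k = (0.0, 8.0), subgradient = b - a^T x = -18.0
  y^{k+1} = 2.8 + 0.2*-18.0 = -0.8
Step 3: y^k = -0.8, reduced costs: (16.6, 5.2)
  x^k = (0.0, 0.0), subgradient = b - a^T x = 14.0
  y^{k+1} = -0.8 + 0.2*14.0 = 2.0
Step 4: y^k = 2.0, reduced costs: (11.0, -6.0)
  x^k = (0.0, 8.0), subgradient = b - a^T x = -18.0
  y^{k+1} = 2.0 + 0.2*-18.0 = -1.6
Dual objective at y_4 = -1.6: reduced costs (18.2, 8.4), box minimizer x = (0.0, 0.0)
g(y_4) = b*y + (c1 - a1*y)*x1 + (c2 - a2*y)*x2 = 14*(-1.6) + 18.2*0.0 + 8.4*0.0 = -22.4 + 0.0 + 0.0 = -22.4


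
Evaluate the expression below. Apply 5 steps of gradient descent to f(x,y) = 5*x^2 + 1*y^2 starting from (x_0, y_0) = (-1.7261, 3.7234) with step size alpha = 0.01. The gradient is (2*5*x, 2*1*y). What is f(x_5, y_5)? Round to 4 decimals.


Gradient descent on f(x,y) = 5*x^2 + 1*y^2.
Starting point: (-1.7261, 3.7234), alpha = 0.01
Step 1: grad_x = 2*5*-1.7261 = -17.261, grad_y = 2*1*3.7234 = 7.4468
  x_1 = -1.7261 - 0.01*-17.261 = -1.5535
  y_1 = 3.7234 - 0.01*7.4468 = 3.6489
Step 2: grad_x = 2*5*-1.5535 = -15.5349, grad_y = 2*1*3.6489 = 7.2979
  x_2 = -1.5535 - 0.01*-15.5349 = -1.3981
  y_2 = 3.6489 - 0.01*7.2979 = 3.576
Step 3: grad_x = 2*5*-1.3981 = -13.9814, grad_y = 2*1*3.576 = 7.1519
  x_3 = -1.3981 - 0.01*-13.9814 = -1.2583
  y_3 = 3.576 - 0.01*7.1519 = 3.5044
Step 4: grad_x = 2*5*-1.2583 = -12.5833, grad_y = 2*1*3.5044 = 7.0089
  x_4 = -1.2583 - 0.01*-12.5833 = -1.1325
  y_4 = 3.5044 - 0.01*7.0089 = 3.4343
Step 5: grad_x = 2*5*-1.1325 = -11.3249, grad_y = 2*1*3.4343 = 6.8687
  x_5 = -1.1325 - 0.01*-11.3249 = -1.0192
  y_5 = 3.4343 - 0.01*6.8687 = 3.3657
f(-1.0192, 3.3657) = 5*(-1.0192)^2 + 1*3.3657^2 = 16.522


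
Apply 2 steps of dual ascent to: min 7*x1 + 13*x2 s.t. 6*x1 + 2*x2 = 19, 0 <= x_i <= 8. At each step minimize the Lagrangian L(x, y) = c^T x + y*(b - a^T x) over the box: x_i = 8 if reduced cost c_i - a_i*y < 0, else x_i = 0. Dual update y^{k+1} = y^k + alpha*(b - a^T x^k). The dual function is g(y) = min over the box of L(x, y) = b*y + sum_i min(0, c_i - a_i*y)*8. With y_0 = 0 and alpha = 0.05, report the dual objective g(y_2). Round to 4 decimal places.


Dual ascent for LP: min 7*x1 + 13*x2, 6*x1 + 2*x2 = 19, 0 <= x_i <= 8
Step 1: y^k = 0.0, reduced costs: (7.0, 13.0)
  x^k = (0.0, 0.0), subgradient = b - a^T x = 19.0
  y^{k+1} = 0.0 + 0.05*19.0 = 0.95
Step 2: y^k = 0.95, reduced costs: (1.3, 11.1)
  x^k = (0.0, 0.0), subgradient = b - a^T x = 19.0
  y^{k+1} = 0.95 + 0.05*19.0 = 1.9
Dual objective at y_2 = 1.9: reduced costs (-4.4, 9.2), box minimizer x = (8.0, 0.0)
g(y_2) = b*y + (c1 - a1*y)*x1 + (c2 - a2*y)*x2 = 19*1.9 + (-4.4)*8.0 + 9.2*0.0 = 36.1 - 35.2 + 0.0 = 0.9


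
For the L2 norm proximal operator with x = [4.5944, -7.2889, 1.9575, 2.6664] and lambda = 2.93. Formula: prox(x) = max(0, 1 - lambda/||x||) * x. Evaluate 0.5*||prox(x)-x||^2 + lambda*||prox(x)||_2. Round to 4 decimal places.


Step 1: Compute ||x||.
||x|| = 9.2292
Step 2: Compute scaling factor.
scale = max(0, 1 - 2.93/9.2292) = 0.6825
Step 3: prox(x) = [3.1358, -4.9749, 1.3361, 1.8199]
||prox(x)|| = 6.2992
Step 4: Proximal objective.
0.5*||prox-x||^2 = 4.2925
lambda*||prox|| = 18.4567
Total = 22.7491


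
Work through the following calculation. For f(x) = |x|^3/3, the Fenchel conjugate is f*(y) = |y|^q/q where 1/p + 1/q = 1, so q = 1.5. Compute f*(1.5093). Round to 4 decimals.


The conjugate exponent q satisfies 1/p + 1/q = 1.
p = 3, so q = 3/(3 - 1) = 1.5
|y|^q = 1.5093^1.5 = 1.8542
f*(1.5093) = 1.8542 / 1.5 = 1.2362


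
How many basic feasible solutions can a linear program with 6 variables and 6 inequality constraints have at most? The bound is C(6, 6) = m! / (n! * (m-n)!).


Each vertex corresponds to some choice of n active constraints out of m, so the number of vertices is at most C(m, n) = m! / (n!(m-n)!).
m = 6, n = 6
Numerator: 6 * 5 * 4 * 3 * 2 * 1
Denominator: 6! = 720
C(6, 6) = 1


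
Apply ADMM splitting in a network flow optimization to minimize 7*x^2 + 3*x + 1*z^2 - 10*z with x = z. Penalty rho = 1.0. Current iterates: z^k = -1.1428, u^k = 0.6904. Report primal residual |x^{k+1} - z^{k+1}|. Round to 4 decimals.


ADMM iteration with rho = 1.0, z^k = -1.1428, u^k = 0.6904
Step 1: x-update.
Minimize 7*x^2 + 3*x + (1.0/2)*(x + 1.1428 + 0.6904)^2
FOC: (2*7 + 1.0)*x = -3 + 1.0*(-1.1428 - 0.6904)
x^{k+1} = -0.3222
Step 2: z-update.
Minimize 1*z^2 - 10*z + (1.0/2)*(-0.3222 - z + 0.6904)^2
FOC: (2*1 + 1.0)*z = 10 + 1.0*(-0.3222 + 0.6904)
z^{k+1} = 3.4561
Step 3: u-update.
u^{k+1} = 0.6904 - 0.3222 - 3.4561 = -3.0879
Step 4: Primal residual = |-0.3222 - 3.4561| = 3.7783


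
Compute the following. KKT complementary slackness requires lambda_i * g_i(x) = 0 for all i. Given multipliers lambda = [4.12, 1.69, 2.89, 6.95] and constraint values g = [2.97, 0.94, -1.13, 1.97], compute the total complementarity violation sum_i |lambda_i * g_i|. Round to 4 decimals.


KKT complementary slackness check:
lambda_1 * g_1 = 4.12 * 2.97 = 12.2364
lambda_2 * g_2 = 1.69 * 0.94 = 1.5886
lambda_3 * g_3 = 2.89 * -1.13 = -3.2657
lambda_4 * g_4 = 6.95 * 1.97 = 13.6915
Total violation = 12.2364 + 1.5886 + 3.2657 + 13.6915 = 30.7822


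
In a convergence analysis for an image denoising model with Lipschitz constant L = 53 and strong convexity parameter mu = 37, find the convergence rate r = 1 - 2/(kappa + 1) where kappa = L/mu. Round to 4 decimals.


Step 1: Compute the condition number.
kappa = L/mu = 53/37 = 1.4324
Step 2: Compute the convergence rate.
r = 1 - 2/(kappa + 1) = 1 - 2*mu/(L + mu) = (L - mu)/(L + mu) = 16/90 = 0.1778


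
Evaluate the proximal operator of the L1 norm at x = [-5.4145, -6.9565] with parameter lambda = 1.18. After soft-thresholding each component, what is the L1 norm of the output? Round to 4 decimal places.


Soft-thresholding with lambda = 1.18:
prox(-5.4145) = sign(-5.4145)*max(|-5.4145| - 1.18, 0) = -4.2345
prox(-6.9565) = sign(-6.9565)*max(|-6.9565| - 1.18, 0) = -5.7765
prox(x) = [-4.2345, -5.7765]
||prox(x)||_1 = 4.2345 + 5.7765 = 10.011


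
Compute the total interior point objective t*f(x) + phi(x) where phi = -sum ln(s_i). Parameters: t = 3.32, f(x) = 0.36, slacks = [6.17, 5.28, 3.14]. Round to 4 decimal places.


Step 1: Compute log-barrier.
ln values: [1.8197, 1.6639, 1.1442]
phi = -(1.8197 + 1.6639 + 1.1442) = -4.6278
Step 2: Compute augmented objective.
t*f(x) = 3.32*0.36 = 1.1952
Total = 1.1952 - 4.6278 = -3.4326


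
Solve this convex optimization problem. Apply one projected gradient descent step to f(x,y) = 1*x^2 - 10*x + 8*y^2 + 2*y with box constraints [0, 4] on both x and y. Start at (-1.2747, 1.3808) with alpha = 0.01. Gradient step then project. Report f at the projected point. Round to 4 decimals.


Step 1: Compute gradient at (-1.2747, 1.3808).
grad_x = 2*1*-1.2747 - 10 = -12.5494
grad_y = 2*8*1.3808 + 2 = 24.0928
Step 2: Gradient step.
x_raw = -1.2747 - 0.01*-12.5494 = -1.1492
y_raw = 1.3808 - 0.01*24.0928 = 1.1399
Step 3: Project onto [0, 4].
x_proj = clip(-1.1492) = 0.0
y_proj = clip(1.1399) = 1.1399
Step 4: Evaluate f.
f(0.0, 1.1399) = 12.6742


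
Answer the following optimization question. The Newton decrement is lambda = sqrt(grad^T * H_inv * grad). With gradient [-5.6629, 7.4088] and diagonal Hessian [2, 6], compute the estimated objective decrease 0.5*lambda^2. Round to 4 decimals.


Step 1: H is diagonal, so H^(-1) * g = [-2.8315, 1.2348].
Step 2: g^T H^(-1) g = sum_i g_i^2 / H_ii
  = (-5.6629)^2/2 + (7.4088)^2/6
  = 16.0342 + 9.1484 = 25.1826
Step 3: Objective decrease = 0.5 * g^T H^(-1) g = 12.5913


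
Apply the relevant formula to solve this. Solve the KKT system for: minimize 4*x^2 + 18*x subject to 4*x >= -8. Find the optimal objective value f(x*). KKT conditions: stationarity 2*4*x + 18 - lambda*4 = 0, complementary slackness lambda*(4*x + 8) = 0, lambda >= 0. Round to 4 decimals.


Step 1: Try lambda = 0 (constraint inactive).
x_unc = -18/(2*4) = -2.25
Check: 4*-2.25 = -9.0 < -8 -- violated!
Step 2: Constraint must be active: 4*x = -8
x* = -8/4 = -2.0
lambda = (2*4*(-2.0) + 18)/4 = 0.5
Step 3: Compute optimal value.
f(x*) = 4*(-2.0)^2 + 18*(-2.0) = -20.0


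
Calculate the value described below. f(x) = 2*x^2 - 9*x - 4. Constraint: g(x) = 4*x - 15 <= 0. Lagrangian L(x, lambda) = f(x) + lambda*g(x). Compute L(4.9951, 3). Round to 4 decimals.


Step 1: Evaluate f(x).
f(4.9951) = 2*4.9951^2 - 9*4.9951 - 4 = 0.9461
Step 2: Evaluate g(x).
g(4.9951) = 4*4.9951 - 15 = 4.9804
Step 3: Compute Lagrangian.
L = 0.9461 + 3*4.9804 = 15.8873


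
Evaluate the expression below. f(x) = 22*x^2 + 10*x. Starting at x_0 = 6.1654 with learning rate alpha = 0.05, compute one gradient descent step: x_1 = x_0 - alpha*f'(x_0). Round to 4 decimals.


We compute the gradient at x_0 and apply the update.
f'(x) = 44*x + 10
f'(6.1654) = 44*6.1654 + 10 = 281.2776
x_1 = 6.1654 - 0.05*281.2776 = -7.8985


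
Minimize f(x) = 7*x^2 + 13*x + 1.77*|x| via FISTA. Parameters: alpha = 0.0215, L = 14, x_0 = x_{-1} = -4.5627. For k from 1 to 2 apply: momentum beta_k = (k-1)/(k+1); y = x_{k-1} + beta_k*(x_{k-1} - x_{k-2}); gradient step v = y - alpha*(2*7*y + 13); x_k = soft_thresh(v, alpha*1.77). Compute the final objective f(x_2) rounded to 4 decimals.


FISTA on f(x) = 7*x^2 + 13*x + 1.77*|x|
L = 14, alpha = 0.0215
Iteration 1: beta = 0.0, y = -4.5627 + 0.0*(-4.5627 + 4.5627) = -4.5627
  grad(y) = -50.8778, v = y - alpha*grad = -3.4688
  prox(v) = soft_thresh(-3.4688, 0.0381) = -3.4308
Iteration 2: beta = 0.3333, y = -3.4308 + 0.3333*(-3.4308 + 4.5627) = -3.0535
  grad(y) = -29.7485, v = y - alpha*grad = -2.4139
  prox(v) = soft_thresh(-2.4139, 0.0381) = -2.3758
f(x_2) = 7*(-2.3758)^2 + 13*(-2.3758) + 1.77*|-2.3758| = 12.8311


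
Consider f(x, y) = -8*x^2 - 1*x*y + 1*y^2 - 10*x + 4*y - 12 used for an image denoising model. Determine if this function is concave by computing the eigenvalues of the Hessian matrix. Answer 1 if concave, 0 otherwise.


The Hessian of f(x,y) = -8*x^2 - 1*x*y + 1*y^2 - 10*x + 4*y - 12 is:
H = [[-16, -1], [-1, 2]]
Trace = -16 + 2 = -14
Determinant = -16*2 - (-1)^2 = -33
Discriminant = (-14)^2 - 4*-33 = 328.0
Eigenvalues: lambda_1 = -16.0554, lambda_2 = 2.0554
The function is not concave.

0


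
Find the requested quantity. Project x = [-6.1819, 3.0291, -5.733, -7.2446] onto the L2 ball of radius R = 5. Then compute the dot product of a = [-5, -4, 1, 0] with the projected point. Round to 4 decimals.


Step 1: Compute ||x|| (intermediates to 6 decimals).
||x|| = sqrt((-6.1819)^2 + 3.0291^2 + (-5.733)^2 + (-7.2446)^2) = 11.521408
Step 2: Project.
Since ||x|| > R, scale = R/||x|| = 5/11.521408 = 0.433975, proj(x) = scale * x
proj(x) = [-2.68279, 1.314554, -2.487979, -3.143975]
Step 3: Dot product.
a^T * proj(x) = -5*(-2.68279) - 4*1.314554 + 1*(-2.487979) + 0*(-3.143975) = 5.6678


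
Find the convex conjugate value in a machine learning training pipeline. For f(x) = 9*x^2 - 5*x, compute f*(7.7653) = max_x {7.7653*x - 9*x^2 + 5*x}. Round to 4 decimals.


f*(y) = sup_x {y*x - a*x^2 - b*x} = sup_x {(y-b)*x - a*x^2}
FOC: (y - b) - 2a*x = 0 => x* = (y - b)/(2a)
x* = (7.7653 + 5)/(2*9) = 0.7092
f*(7.7653) = (y-b)^2/(4a) = (7.7653 + 5)^2/(4*9)
= 162.9529/36 = 4.5265


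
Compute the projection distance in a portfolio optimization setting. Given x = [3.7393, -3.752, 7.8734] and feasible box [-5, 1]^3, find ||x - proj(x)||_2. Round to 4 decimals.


Project each component onto [-5, 1].
clip(3.7393) = 1.0, clip(-3.752) = -3.752, clip(7.8734) = 1.0
Projection = [1.0, -3.752, 1.0]
Squared diffs: [7.5038, 0.0, 47.2436]
Distance = sqrt(54.7474) = 7.3991


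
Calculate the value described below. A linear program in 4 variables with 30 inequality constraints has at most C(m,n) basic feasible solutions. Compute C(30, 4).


Each vertex corresponds to some choice of n active constraints out of m, so the number of vertices is at most C(m, n) = m! / (n!(m-n)!).
m = 30, n = 4
Numerator: 30 * 29 * 28 * 27
Denominator: 4! = 24
C(30, 4) = 27405


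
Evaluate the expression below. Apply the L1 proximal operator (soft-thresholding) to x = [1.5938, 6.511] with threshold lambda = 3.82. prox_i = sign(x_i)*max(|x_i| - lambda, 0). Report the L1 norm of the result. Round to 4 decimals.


Soft-thresholding with lambda = 3.82:
prox(1.5938) = sign(1.5938)*max(|1.5938| - 3.82, 0) = 0.0
prox(6.511) = sign(6.511)*max(|6.511| - 3.82, 0) = 2.691
prox(x) = [0.0, 2.691]
||prox(x)||_1 = 0.0 + 2.691 = 2.691


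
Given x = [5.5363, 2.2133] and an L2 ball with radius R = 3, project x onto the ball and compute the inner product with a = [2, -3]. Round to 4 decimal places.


Step 1: Compute ||x|| (intermediates to 6 decimals).
||x|| = sqrt(5.5363^2 + 2.2133^2) = 5.962325
Step 2: Project.
Since ||x|| > R, scale = R/||x|| = 3/5.962325 = 0.503159, proj(x) = scale * x
proj(x) = [2.785639, 1.113642]
Step 3: Dot product.
a^T * proj(x) = 2*2.785639 - 3*1.113642 = 2.2304


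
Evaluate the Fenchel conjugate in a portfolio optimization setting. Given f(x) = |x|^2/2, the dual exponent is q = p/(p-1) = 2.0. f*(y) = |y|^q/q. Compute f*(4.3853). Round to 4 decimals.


The conjugate exponent q satisfies 1/p + 1/q = 1.
p = 2, so q = 2/(2 - 1) = 2.0
|y|^q = 4.3853^2.0 = 19.2309
f*(4.3853) = 19.2309 / 2.0 = 9.6154


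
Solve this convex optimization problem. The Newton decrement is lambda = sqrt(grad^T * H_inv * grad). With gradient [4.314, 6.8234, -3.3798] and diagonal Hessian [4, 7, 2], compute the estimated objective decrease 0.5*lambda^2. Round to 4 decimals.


Step 1: H is diagonal, so H^(-1) * g = [1.0785, 0.9748, -1.6899].
Step 2: g^T H^(-1) g = sum_i g_i^2 / H_ii
  = (4.314)^2/4 + (6.8234)^2/7 + (-3.3798)^2/2
  = 4.6526 + 6.6513 + 5.7115 = 17.0154
Step 3: Objective decrease = 0.5 * g^T H^(-1) g = 8.5077


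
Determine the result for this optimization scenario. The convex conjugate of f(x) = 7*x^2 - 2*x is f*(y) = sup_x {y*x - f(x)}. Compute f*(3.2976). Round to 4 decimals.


f*(y) = sup_x {y*x - a*x^2 - b*x} = sup_x {(y-b)*x - a*x^2}
FOC: (y - b) - 2a*x = 0 => x* = (y - b)/(2a)
x* = (3.2976 + 2)/(2*7) = 0.3784
f*(3.2976) = (y-b)^2/(4a) = (3.2976 + 2)^2/(4*7)
= 28.0646/28 = 1.0023


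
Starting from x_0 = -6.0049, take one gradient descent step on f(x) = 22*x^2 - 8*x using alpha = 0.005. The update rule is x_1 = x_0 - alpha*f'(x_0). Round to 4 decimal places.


We compute the gradient at x_0 and apply the update.
f'(x) = 44*x - 8
f'(-6.0049) = 44*-6.0049 - 8 = -272.2156
x_1 = -6.0049 - 0.005*-272.2156 = -4.6438


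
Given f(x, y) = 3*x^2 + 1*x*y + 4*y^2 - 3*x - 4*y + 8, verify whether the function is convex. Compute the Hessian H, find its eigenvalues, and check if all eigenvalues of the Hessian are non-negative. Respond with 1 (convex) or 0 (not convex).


The Hessian of f(x,y) = 3*x^2 + 1*x*y + 4*y^2 - 3*x - 4*y + 8 is:
H = [[6, 1], [1, 8]]
Trace = 6 + 8 = 14
Determinant = 6*8 - (1)^2 = 47
Discriminant = (14)^2 - 4*47 = 8.0
Eigenvalues: lambda_1 = 5.5858, lambda_2 = 8.4142
The function is convex.

1


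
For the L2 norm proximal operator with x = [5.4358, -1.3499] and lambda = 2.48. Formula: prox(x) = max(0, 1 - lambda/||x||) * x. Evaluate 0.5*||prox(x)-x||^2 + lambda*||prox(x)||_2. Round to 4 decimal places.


Step 1: Compute ||x||.
||x|| = 5.6009
Step 2: Compute scaling factor.
scale = max(0, 1 - 2.48/5.6009) = 0.5572
Step 3: prox(x) = [3.0289, -0.7522]
||prox(x)|| = 3.1209
Step 4: Proximal objective.
0.5*||prox-x||^2 = 3.0752
lambda*||prox|| = 7.7398
Total = 10.815


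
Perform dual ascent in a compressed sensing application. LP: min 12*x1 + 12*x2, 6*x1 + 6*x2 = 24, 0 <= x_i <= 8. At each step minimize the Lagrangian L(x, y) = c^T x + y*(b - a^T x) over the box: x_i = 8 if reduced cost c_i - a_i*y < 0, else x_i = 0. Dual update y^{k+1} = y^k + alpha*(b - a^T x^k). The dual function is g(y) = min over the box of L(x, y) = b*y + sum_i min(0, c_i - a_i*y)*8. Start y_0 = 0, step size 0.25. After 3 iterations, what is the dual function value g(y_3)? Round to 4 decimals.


Dual ascent for LP: min 12*x1 + 12*x2, 6*x1 + 6*x2 = 24, 0 <= x_i <= 8
Step 1: y^k = 0.0, reduced costs: (12.0, 12.0)
  x^k = (0.0, 0.0), subgradient = b - a^T x = 24.0
  y^{k+1} = 0.0 + 0.25*24.0 = 6.0
Step 2: y^k = 6.0, reduced costs: (-24.0, -24.0)
  x^k = (8.0, 8.0), subgradient = b - a^T x = -72.0
  y^{k+1} = 6.0 + 0.25*-72.0 = -12.0
Step 3: y^k = -12.0, reduced costs: (84.0, 84.0)
  x^k = (0.0, 0.0), subgradient = b - a^T x = 24.0
  y^{k+1} = -12.0 + 0.25*24.0 = -6.0
Dual objective at y_3 = -6.0: reduced costs (48.0, 48.0), box minimizer x = (0.0, 0.0)
g(y_3) = b*y + (c1 - a1*y)*x1 + (c2 - a2*y)*x2 = 24*(-6.0) + 48.0*0.0 + 48.0*0.0 = -144.0 + 0.0 + 0.0 = -144.0


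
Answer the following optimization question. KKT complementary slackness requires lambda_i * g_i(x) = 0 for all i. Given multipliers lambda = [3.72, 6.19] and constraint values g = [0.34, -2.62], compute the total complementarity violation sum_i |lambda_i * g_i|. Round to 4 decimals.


KKT complementary slackness check:
lambda_1 * g_1 = 3.72 * 0.34 = 1.2648
lambda_2 * g_2 = 6.19 * -2.62 = -16.2178
Total violation = 1.2648 + 16.2178 = 17.4826


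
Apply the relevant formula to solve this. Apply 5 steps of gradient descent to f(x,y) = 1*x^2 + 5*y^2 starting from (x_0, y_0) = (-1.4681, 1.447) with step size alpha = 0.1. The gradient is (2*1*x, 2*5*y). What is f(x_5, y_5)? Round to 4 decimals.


Gradient descent on f(x,y) = 1*x^2 + 5*y^2.
Starting point: (-1.4681, 1.447), alpha = 0.1
Step 1: grad_x = 2*1*-1.4681 = -2.9362, grad_y = 2*5*1.447 = 14.47
  x_1 = -1.4681 - 0.1*-2.9362 = -1.1745
  y_1 = 1.447 - 0.1*14.47 = 0.0
Step 2: grad_x = 2*1*-1.1745 = -2.349, grad_y = 2*5*0.0 = 0.0
  x_2 = -1.1745 - 0.1*-2.349 = -0.9396
  y_2 = 0.0 - 0.1*0.0 = 0.0
Step 3: grad_x = 2*1*-0.9396 = -1.8792, grad_y = 2*5*0.0 = 0.0
  x_3 = -0.9396 - 0.1*-1.8792 = -0.7517
  y_3 = 0.0 - 0.1*0.0 = 0.0
Step 4: grad_x = 2*1*-0.7517 = -1.5033, grad_y = 2*5*0.0 = 0.0
  x_4 = -0.7517 - 0.1*-1.5033 = -0.6013
  y_4 = 0.0 - 0.1*0.0 = 0.0
Step 5: grad_x = 2*1*-0.6013 = -1.2027, grad_y = 2*5*0.0 = 0.0
  x_5 = -0.6013 - 0.1*-1.2027 = -0.4811
  y_5 = 0.0 - 0.1*0.0 = 0.0
f(-0.4811, 0.0) = 1*(-0.4811)^2 + 5*0.0^2 = 0.2314


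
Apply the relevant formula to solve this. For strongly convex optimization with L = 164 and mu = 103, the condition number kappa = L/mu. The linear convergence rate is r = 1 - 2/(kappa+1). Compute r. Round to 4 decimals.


Step 1: Compute the condition number.
kappa = L/mu = 164/103 = 1.5922
Step 2: Compute the convergence rate.
r = 1 - 2/(kappa + 1) = 1 - 2*mu/(L + mu) = (L - mu)/(L + mu) = 61/267 = 0.2285


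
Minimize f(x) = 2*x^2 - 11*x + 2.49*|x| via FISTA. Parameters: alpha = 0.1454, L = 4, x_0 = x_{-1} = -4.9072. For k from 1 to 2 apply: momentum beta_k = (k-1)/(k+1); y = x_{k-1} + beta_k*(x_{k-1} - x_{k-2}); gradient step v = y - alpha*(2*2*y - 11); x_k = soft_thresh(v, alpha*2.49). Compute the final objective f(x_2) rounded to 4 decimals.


FISTA on f(x) = 2*x^2 - 11*x + 2.49*|x|
L = 4, alpha = 0.1454
Iteration 1: beta = 0.0, y = -4.9072 + 0.0*(-4.9072 + 4.9072) = -4.9072
  grad(y) = -30.6288, v = y - alpha*grad = -0.4538
  prox(v) = soft_thresh(-0.4538, 0.362) = -0.0917
Iteration 2: beta = 0.3333, y = -0.0917 + 0.3333*(-0.0917 + 4.9072) = 1.5134
  grad(y) = -4.9463, v = y - alpha*grad = 2.2326
  prox(v) = soft_thresh(2.2326, 0.362) = 1.8706
f(x_2) = 2*1.8706^2 - 11*1.8706 + 2.49*|1.8706| = -8.9205


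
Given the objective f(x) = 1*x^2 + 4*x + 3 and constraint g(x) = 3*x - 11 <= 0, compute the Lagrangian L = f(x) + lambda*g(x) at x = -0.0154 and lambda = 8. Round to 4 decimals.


Step 1: Evaluate f(x).
f(-0.0154) = 1*(-0.0154)^2 + 4*(-0.0154) + 3 = 2.9386
Step 2: Evaluate g(x).
g(-0.0154) = 3*-0.0154 - 11 = -11.0462
Step 3: Compute Lagrangian.
L = 2.9386 + 8*-11.0462 = -85.431


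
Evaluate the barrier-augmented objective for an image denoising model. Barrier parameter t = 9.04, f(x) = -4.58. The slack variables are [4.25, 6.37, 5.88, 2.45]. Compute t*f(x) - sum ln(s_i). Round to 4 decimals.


Step 1: Compute log-barrier.
ln values: [1.4469, 1.8516, 1.7716, 0.8961]
phi = -(1.4469 + 1.8516 + 1.7716 + 0.8961) = -5.9662
Step 2: Compute augmented objective.
t*f(x) = 9.04*-4.58 = -41.4032
Total = -41.4032 - 5.9662 = -47.3694


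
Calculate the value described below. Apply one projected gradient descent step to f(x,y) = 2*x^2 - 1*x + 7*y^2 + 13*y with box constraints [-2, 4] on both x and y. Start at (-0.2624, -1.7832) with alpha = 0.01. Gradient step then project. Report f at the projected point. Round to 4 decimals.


Step 1: Compute gradient at (-0.2624, -1.7832).
grad_x = 2*2*-0.2624 - 1 = -2.0496
grad_y = 2*7*-1.7832 + 13 = -11.9648
Step 2: Gradient step.
x_raw = -0.2624 - 0.01*-2.0496 = -0.2419
y_raw = -1.7832 - 0.01*-11.9648 = -1.6636
Step 3: Project onto [-2, 4].
x_proj = clip(-0.2419) = -0.2419
y_proj = clip(-1.6636) = -1.6636
Step 4: Evaluate f.
f(-0.2419, -1.6636) = -1.8954


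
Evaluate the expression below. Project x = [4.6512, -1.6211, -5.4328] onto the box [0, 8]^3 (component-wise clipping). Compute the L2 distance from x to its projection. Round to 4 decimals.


Project each component onto [0, 8].
clip(4.6512) = 4.6512, clip(-1.6211) = 0.0, clip(-5.4328) = 0.0
Projection = [4.6512, 0.0, 0.0]
Squared diffs: [0.0, 2.628, 29.5153]
Distance = sqrt(32.1433) = 5.6695


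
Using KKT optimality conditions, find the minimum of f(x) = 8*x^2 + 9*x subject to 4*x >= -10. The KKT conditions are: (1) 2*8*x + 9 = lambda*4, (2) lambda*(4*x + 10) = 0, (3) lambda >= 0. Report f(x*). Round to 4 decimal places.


Step 1: Try lambda = 0 (constraint inactive).
Stationarity: 2*8*x + 9 = 0
x* = -9/(2*8) = -0.5625
Check constraint: 4*-0.5625 = -2.25 >= -10 -- satisfied.
Step 2: Compute optimal value.
f(x*) = 8*(-0.5625)^2 + 9*(-0.5625) = -2.5313


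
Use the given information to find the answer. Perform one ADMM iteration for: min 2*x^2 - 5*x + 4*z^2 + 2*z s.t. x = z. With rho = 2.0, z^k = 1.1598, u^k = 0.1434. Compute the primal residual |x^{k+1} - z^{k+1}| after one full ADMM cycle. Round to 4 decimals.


ADMM iteration with rho = 2.0, z^k = 1.1598, u^k = 0.1434
Step 1: x-update.
Minimize 2*x^2 - 5*x + (2.0/2)*(x - 1.1598 + 0.1434)^2
FOC: (2*2 + 2.0)*x = 5 + 2.0*(1.1598 - 0.1434)
x^{k+1} = 1.1721
Step 2: z-update.
Minimize 4*z^2 + 2*z + (2.0/2)*(1.1721 - z + 0.1434)^2
FOC: (2*4 + 2.0)*z = -2 + 2.0*(1.1721 + 0.1434)
z^{k+1} = 0.0631
Step 3: u-update.
u^{k+1} = 0.1434 + 1.1721 - 0.0631 = 1.2524
Step 4: Primal residual = |1.1721 - 0.0631| = 1.109


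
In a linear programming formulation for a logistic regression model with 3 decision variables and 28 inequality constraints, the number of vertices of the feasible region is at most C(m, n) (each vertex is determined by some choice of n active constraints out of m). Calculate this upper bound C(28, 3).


Each vertex corresponds to some choice of n active constraints out of m, so the number of vertices is at most C(m, n) = m! / (n!(m-n)!).
m = 28, n = 3
Numerator: 28 * 27 * 26
Denominator: 3! = 6
C(28, 3) = 3276


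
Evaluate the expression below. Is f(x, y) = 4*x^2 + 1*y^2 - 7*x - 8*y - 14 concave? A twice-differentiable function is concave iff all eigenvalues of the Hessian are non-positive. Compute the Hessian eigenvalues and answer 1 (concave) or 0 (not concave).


The Hessian of f(x,y) = 4*x^2 + 1*y^2 - 7*x - 8*y - 14 is:
H = [[8, 0], [0, 2]]
Trace = 8 + 2 = 10
Determinant = 8*2 - (0)^2 = 16
Discriminant = (10)^2 - 4*16 = 36.0
Eigenvalues: lambda_1 = 2.0, lambda_2 = 8.0
The function is not concave.

0


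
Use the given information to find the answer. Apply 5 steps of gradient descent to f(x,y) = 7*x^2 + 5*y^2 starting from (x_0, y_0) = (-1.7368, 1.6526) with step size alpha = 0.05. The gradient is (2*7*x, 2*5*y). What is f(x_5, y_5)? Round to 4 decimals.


Gradient descent on f(x,y) = 7*x^2 + 5*y^2.
Starting point: (-1.7368, 1.6526), alpha = 0.05
Step 1: grad_x = 2*7*-1.7368 = -24.3152, grad_y = 2*5*1.6526 = 16.526
  x_1 = -1.7368 - 0.05*-24.3152 = -0.521
  y_1 = 1.6526 - 0.05*16.526 = 0.8263
Step 2: grad_x = 2*7*-0.521 = -7.2946, grad_y = 2*5*0.8263 = 8.263
  x_2 = -0.521 - 0.05*-7.2946 = -0.1563
  y_2 = 0.8263 - 0.05*8.263 = 0.4132
Step 3: grad_x = 2*7*-0.1563 = -2.1884, grad_y = 2*5*0.4132 = 4.1315
  x_3 = -0.1563 - 0.05*-2.1884 = -0.0469
  y_3 = 0.4132 - 0.05*4.1315 = 0.2066
Step 4: grad_x = 2*7*-0.0469 = -0.6565, grad_y = 2*5*0.2066 = 2.0658
  x_4 = -0.0469 - 0.05*-0.6565 = -0.0141
  y_4 = 0.2066 - 0.05*2.0658 = 0.1033
Step 5: grad_x = 2*7*-0.0141 = -0.197, grad_y = 2*5*0.1033 = 1.0329
  x_5 = -0.0141 - 0.05*-0.197 = -0.0042
  y_5 = 0.1033 - 0.05*1.0329 = 0.0516
f(-0.0042, 0.0516) = 7*(-0.0042)^2 + 5*0.0516^2 = 0.0135


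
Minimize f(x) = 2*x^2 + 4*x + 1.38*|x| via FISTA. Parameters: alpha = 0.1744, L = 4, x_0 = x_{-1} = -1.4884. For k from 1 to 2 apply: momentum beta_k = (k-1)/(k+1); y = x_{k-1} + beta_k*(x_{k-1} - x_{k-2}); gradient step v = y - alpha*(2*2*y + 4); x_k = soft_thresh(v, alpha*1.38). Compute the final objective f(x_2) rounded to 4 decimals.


FISTA on f(x) = 2*x^2 + 4*x + 1.38*|x|
L = 4, alpha = 0.1744
Iteration 1: beta = 0.0, y = -1.4884 + 0.0*(-1.4884 + 1.4884) = -1.4884
  grad(y) = -1.9536, v = y - alpha*grad = -1.1477
  prox(v) = soft_thresh(-1.1477, 0.2407) = -0.907
Iteration 2: beta = 0.3333, y = -0.907 + 0.3333*(-0.907 + 1.4884) = -0.7132
  grad(y) = 1.1471, v = y - alpha*grad = -0.9133
  prox(v) = soft_thresh(-0.9133, 0.2407) = -0.6726
f(x_2) = 2*(-0.6726)^2 + 4*(-0.6726) + 1.38*|-0.6726| = -0.8574


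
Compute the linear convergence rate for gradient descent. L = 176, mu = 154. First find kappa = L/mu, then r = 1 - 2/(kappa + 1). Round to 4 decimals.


Step 1: Compute the condition number.
kappa = L/mu = 176/154 = 1.1429
Step 2: Compute the convergence rate.
r = 1 - 2/(kappa + 1) = 1 - 2*mu/(L + mu) = (L - mu)/(L + mu) = 22/330 = 0.0667


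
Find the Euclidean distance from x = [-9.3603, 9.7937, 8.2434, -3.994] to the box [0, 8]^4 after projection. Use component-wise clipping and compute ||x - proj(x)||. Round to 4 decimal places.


Project each component onto [0, 8].
clip(-9.3603) = 0.0, clip(9.7937) = 8.0, clip(8.2434) = 8.0, clip(-3.994) = 0.0
Projection = [0.0, 8.0, 8.0, 0.0]
Squared diffs: [87.6152, 3.2174, 0.0592, 15.952]
Distance = sqrt(106.8438) = 10.3365


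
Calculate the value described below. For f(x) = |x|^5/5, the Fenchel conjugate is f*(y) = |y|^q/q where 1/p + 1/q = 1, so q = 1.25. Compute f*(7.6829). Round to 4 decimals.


The conjugate exponent q satisfies 1/p + 1/q = 1.
p = 5, so q = 5/(5 - 1) = 1.25
|y|^q = 7.6829^1.25 = 12.7911
f*(7.6829) = 12.7911 / 1.25 = 10.2328


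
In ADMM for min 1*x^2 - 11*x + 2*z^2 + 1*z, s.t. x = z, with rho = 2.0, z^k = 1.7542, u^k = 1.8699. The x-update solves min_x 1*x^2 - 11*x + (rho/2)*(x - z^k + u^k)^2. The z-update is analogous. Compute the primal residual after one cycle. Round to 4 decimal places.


ADMM iteration with rho = 2.0, z^k = 1.7542, u^k = 1.8699
Step 1: x-update.
Minimize 1*x^2 - 11*x + (2.0/2)*(x - 1.7542 + 1.8699)^2
FOC: (2*1 + 2.0)*x = 11 + 2.0*(1.7542 - 1.8699)
x^{k+1} = 2.6922
Step 2: z-update.
Minimize 2*z^2 + 1*z + (2.0/2)*(2.6922 - z + 1.8699)^2
FOC: (2*2 + 2.0)*z = -1 + 2.0*(2.6922 + 1.8699)
z^{k+1} = 1.354
Step 3: u-update.
u^{k+1} = 1.8699 + 2.6922 - 1.354 = 3.208
Step 4: Primal residual = |2.6922 - 1.354| = 1.3381


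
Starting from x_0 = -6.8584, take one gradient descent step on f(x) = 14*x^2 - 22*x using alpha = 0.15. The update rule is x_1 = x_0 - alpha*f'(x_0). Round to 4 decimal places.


We compute the gradient at x_0 and apply the update.
f'(x) = 28*x - 22
f'(-6.8584) = 28*-6.8584 - 22 = -214.0352
x_1 = -6.8584 - 0.15*-214.0352 = 25.2469


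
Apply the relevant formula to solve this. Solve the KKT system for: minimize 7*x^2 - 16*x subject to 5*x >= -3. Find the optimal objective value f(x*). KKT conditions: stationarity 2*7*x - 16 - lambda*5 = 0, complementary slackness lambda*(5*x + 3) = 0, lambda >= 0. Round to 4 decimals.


Step 1: Try lambda = 0 (constraint inactive).
Stationarity: 2*7*x - 16 = 0
x* = 16/(2*7) = 8/7 = 1.1429 (rounded; the exact value 8/7 is used below)
Check constraint: 5*1.1429 = 5.7145 >= -3 -- satisfied.
Step 2: Compute optimal value.
f(x*) = 7*(8/7)^2 - 16*(8/7) = -9.1429


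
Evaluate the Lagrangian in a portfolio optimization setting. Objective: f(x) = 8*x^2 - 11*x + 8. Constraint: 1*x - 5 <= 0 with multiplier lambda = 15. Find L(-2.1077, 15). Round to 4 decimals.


Step 1: Evaluate f(x).
f(-2.1077) = 8*(-2.1077)^2 - 11*(-2.1077) + 8 = 66.7239
Step 2: Evaluate g(x).
g(-2.1077) = 1*-2.1077 - 5 = -7.1077
Step 3: Compute Lagrangian.
L = 66.7239 + 15*-7.1077 = -39.8916


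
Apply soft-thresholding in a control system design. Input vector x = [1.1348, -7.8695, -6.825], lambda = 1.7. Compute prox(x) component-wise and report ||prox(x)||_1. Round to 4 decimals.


Soft-thresholding with lambda = 1.7:
prox(1.1348) = sign(1.1348)*max(|1.1348| - 1.7, 0) = 0.0
prox(-7.8695) = sign(-7.8695)*max(|-7.8695| - 1.7, 0) = -6.1695
prox(-6.825) = sign(-6.825)*max(|-6.825| - 1.7, 0) = -5.125
prox(x) = [0.0, -6.1695, -5.125]
||prox(x)||_1 = 0.0 + 6.1695 + 5.125 = 11.2945


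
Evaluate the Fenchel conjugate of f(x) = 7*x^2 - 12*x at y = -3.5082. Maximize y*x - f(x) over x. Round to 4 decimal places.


f*(y) = sup_x {y*x - a*x^2 - b*x} = sup_x {(y-b)*x - a*x^2}
FOC: (y - b) - 2a*x = 0 => x* = (y - b)/(2a)
x* = (-3.5082 + 12)/(2*7) = 0.6066
f*(-3.5082) = (y-b)^2/(4a) = (-3.5082 + 12)^2/(4*7)
= 72.1107/28 = 2.5754


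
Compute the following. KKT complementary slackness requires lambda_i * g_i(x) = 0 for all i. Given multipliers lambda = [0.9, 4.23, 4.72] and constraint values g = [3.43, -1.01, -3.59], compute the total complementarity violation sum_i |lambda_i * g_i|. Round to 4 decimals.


KKT complementary slackness check:
lambda_1 * g_1 = 0.9 * 3.43 = 3.087
lambda_2 * g_2 = 4.23 * -1.01 = -4.2723
lambda_3 * g_3 = 4.72 * -3.59 = -16.9448
Total violation = 3.087 + 4.2723 + 16.9448 = 24.3041


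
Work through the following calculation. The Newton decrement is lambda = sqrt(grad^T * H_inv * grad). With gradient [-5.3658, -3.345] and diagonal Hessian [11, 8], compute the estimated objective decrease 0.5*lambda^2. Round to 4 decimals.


Step 1: H is diagonal, so H^(-1) * g = [-0.4878, -0.4181].
Step 2: g^T H^(-1) g = sum_i g_i^2 / H_ii
  = (-5.3658)^2/11 + (-3.345)^2/8
  = 2.6174 + 1.3986 = 4.0161
Step 3: Objective decrease = 0.5 * g^T H^(-1) g = 2.008


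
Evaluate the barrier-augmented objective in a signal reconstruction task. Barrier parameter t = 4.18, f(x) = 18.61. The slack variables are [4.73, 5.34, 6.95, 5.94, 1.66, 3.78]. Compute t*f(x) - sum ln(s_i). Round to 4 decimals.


Step 1: Compute log-barrier.
ln values: [1.5539, 1.6752, 1.9387, 1.7817, 0.5068, 1.3297]
phi = -(1.5539 + 1.6752 + 1.9387 + 1.7817 + 0.5068 + 1.3297) = -8.7861
Step 2: Compute augmented objective.
t*f(x) = 4.18*18.61 = 77.7898
Total = 77.7898 - 8.7861 = 69.0037


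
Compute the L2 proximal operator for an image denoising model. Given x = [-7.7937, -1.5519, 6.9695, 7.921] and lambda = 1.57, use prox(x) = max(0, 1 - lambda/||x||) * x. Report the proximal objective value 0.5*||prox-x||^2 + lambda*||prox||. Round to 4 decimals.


Step 1: Compute ||x||.
||x|| = 13.2086
Step 2: Compute scaling factor.
scale = max(0, 1 - 1.57/13.2086) = 0.8811
Step 3: prox(x) = [-6.8673, -1.3674, 6.1411, 6.9795]
||prox(x)|| = 11.6386
Step 4: Proximal objective.
0.5*||prox-x||^2 = 1.2325
lambda*||prox|| = 18.2726
Total = 19.505


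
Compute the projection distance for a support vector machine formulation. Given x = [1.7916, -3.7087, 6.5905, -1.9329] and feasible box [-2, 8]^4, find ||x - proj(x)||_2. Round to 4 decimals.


Project each component onto [-2, 8].
clip(1.7916) = 1.7916, clip(-3.7087) = -2.0, clip(6.5905) = 6.5905, clip(-1.9329) = -1.9329
Projection = [1.7916, -2.0, 6.5905, -1.9329]
Squared diffs: [0.0, 2.9197, 0.0, 0.0]
Distance = sqrt(2.9197) = 1.7087


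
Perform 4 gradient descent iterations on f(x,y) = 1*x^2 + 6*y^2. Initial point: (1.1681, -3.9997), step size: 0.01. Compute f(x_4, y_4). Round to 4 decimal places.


Gradient descent on f(x,y) = 1*x^2 + 6*y^2.
Starting point: (1.1681, -3.9997), alpha = 0.01
Step 1: grad_x = 2*1*1.1681 = 2.3362, grad_y = 2*6*-3.9997 = -47.9964
  x_1 = 1.1681 - 0.01*2.3362 = 1.1447
  y_1 = -3.9997 - 0.01*-47.9964 = -3.5197
Step 2: grad_x = 2*1*1.1447 = 2.2895, grad_y = 2*6*-3.5197 = -42.2368
  x_2 = 1.1447 - 0.01*2.2895 = 1.1218
  y_2 = -3.5197 - 0.01*-42.2368 = -3.0974
Step 3: grad_x = 2*1*1.1218 = 2.2437, grad_y = 2*6*-3.0974 = -37.1684
  x_3 = 1.1218 - 0.01*2.2437 = 1.0994
  y_3 = -3.0974 - 0.01*-37.1684 = -2.7257
Step 4: grad_x = 2*1*1.0994 = 2.1988, grad_y = 2*6*-2.7257 = -32.7082
  x_4 = 1.0994 - 0.01*2.1988 = 1.0774
  y_4 = -2.7257 - 0.01*-32.7082 = -2.3986
f(1.0774, -2.3986) = 1*1.0774^2 + 6*(-2.3986)^2 = 35.6806


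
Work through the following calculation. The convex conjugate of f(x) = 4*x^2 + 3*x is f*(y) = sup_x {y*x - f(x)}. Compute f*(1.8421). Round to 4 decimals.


f*(y) = sup_x {y*x - a*x^2 - b*x} = sup_x {(y-b)*x - a*x^2}
FOC: (y - b) - 2a*x = 0 => x* = (y - b)/(2a)
x* = (1.8421 - 3)/(2*4) = -0.1447
f*(1.8421) = (y-b)^2/(4a) = (1.8421 - 3)^2/(4*4)
= 1.3407/16 = 0.0838


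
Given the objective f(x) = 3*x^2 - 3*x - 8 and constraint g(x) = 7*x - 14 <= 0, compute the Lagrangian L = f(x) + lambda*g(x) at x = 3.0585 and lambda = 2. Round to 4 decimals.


Step 1: Evaluate f(x).
f(3.0585) = 3*3.0585^2 - 3*3.0585 - 8 = 10.8878
Step 2: Evaluate g(x).
g(3.0585) = 7*3.0585 - 14 = 7.4095
Step 3: Compute Lagrangian.
L = 10.8878 + 2*7.4095 = 25.7068


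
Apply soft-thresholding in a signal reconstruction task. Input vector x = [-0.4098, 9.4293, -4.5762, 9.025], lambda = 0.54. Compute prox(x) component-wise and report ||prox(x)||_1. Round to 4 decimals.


Soft-thresholding with lambda = 0.54:
prox(-0.4098) = sign(-0.4098)*max(|-0.4098| - 0.54, 0) = 0.0
prox(9.4293) = sign(9.4293)*max(|9.4293| - 0.54, 0) = 8.8893
prox(-4.5762) = sign(-4.5762)*max(|-4.5762| - 0.54, 0) = -4.0362
prox(9.025) = sign(9.025)*max(|9.025| - 0.54, 0) = 8.485
prox(x) = [0.0, 8.8893, -4.0362, 8.485]
||prox(x)||_1 = 0.0 + 8.8893 + 4.0362 + 8.485 = 21.4105


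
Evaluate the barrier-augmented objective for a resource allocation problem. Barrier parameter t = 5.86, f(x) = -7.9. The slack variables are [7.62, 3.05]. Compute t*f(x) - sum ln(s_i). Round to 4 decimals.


Step 1: Compute log-barrier.
ln values: [2.0308, 1.1151]
phi = -(2.0308 + 1.1151) = -3.1459
Step 2: Compute augmented objective.
t*f(x) = 5.86*-7.9 = -46.294
Total = -46.294 - 3.1459 = -49.4399


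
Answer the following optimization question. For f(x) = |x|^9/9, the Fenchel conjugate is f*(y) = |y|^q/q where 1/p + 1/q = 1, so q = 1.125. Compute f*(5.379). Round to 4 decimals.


The conjugate exponent q satisfies 1/p + 1/q = 1.
p = 9, so q = 9/(9 - 1) = 1.125
|y|^q = 5.379^1.125 = 6.638
f*(5.379) = 6.638 / 1.125 = 5.9005


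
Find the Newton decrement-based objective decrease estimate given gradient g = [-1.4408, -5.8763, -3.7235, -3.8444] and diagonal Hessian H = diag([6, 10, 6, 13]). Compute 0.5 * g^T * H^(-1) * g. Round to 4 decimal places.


Step 1: H is diagonal, so H^(-1) * g = [-0.2401, -0.5876, -0.6206, -0.2957].
Step 2: g^T H^(-1) g = sum_i g_i^2 / H_ii
  = (-1.4408)^2/6 + (-5.8763)^2/10 + (-3.7235)^2/6 + (-3.8444)^2/13
  = 0.346 + 3.4531 + 2.3107 + 1.1369 = 7.2467
Step 3: Objective decrease = 0.5 * g^T H^(-1) g = 3.6233
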